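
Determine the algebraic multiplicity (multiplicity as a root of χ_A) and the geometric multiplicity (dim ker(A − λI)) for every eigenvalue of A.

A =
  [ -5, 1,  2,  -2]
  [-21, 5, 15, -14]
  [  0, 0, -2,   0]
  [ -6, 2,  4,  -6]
λ = -2: alg = 4, geom = 2

Step 1 — factor the characteristic polynomial to read off the algebraic multiplicities:
  χ_A(x) = (x + 2)^4

Step 2 — compute geometric multiplicities via the rank-nullity identity g(λ) = n − rank(A − λI):
  rank(A − (-2)·I) = 2, so dim ker(A − (-2)·I) = n − 2 = 2

Summary:
  λ = -2: algebraic multiplicity = 4, geometric multiplicity = 2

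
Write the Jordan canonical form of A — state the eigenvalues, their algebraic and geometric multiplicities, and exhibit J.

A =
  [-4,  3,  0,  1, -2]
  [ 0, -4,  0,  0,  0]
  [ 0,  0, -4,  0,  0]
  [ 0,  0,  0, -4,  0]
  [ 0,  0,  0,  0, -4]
J_2(-4) ⊕ J_1(-4) ⊕ J_1(-4) ⊕ J_1(-4)

The characteristic polynomial is
  det(x·I − A) = x^5 + 20*x^4 + 160*x^3 + 640*x^2 + 1280*x + 1024 = (x + 4)^5

Eigenvalues and multiplicities (the geometric multiplicity of λ is n − rank(A − λI), which equals the number of Jordan blocks for λ):
  λ = -4: algebraic multiplicity = 5, geometric multiplicity = 4

Determining the block sizes for each eigenvalue:
  λ = -4: 4 blocks summing to 5 forces exactly one block of size 2 and the rest size 1 → block sizes [2, 1, 1, 1]

Assembling the blocks gives a Jordan form
J =
  [-4,  1,  0,  0,  0]
  [ 0, -4,  0,  0,  0]
  [ 0,  0, -4,  0,  0]
  [ 0,  0,  0, -4,  0]
  [ 0,  0,  0,  0, -4]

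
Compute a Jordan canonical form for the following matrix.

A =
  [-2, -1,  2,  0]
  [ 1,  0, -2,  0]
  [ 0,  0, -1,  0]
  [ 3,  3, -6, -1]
J_2(-1) ⊕ J_1(-1) ⊕ J_1(-1)

The characteristic polynomial is
  det(x·I − A) = x^4 + 4*x^3 + 6*x^2 + 4*x + 1 = (x + 1)^4

Eigenvalues and multiplicities (the geometric multiplicity of λ is n − rank(A − λI), which equals the number of Jordan blocks for λ):
  λ = -1: algebraic multiplicity = 4, geometric multiplicity = 3

Determining the block sizes for each eigenvalue:
  λ = -1: 3 blocks summing to 4 forces exactly one block of size 2 and the rest size 1 → block sizes [2, 1, 1]

Assembling the blocks gives a Jordan form
J =
  [-1,  1,  0,  0]
  [ 0, -1,  0,  0]
  [ 0,  0, -1,  0]
  [ 0,  0,  0, -1]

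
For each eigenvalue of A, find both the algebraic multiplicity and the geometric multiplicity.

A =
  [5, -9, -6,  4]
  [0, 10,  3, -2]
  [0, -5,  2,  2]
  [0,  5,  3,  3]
λ = 5: alg = 4, geom = 2

Step 1 — factor the characteristic polynomial to read off the algebraic multiplicities:
  χ_A(x) = (x - 5)^4

Step 2 — compute geometric multiplicities via the rank-nullity identity g(λ) = n − rank(A − λI):
  rank(A − (5)·I) = 2, so dim ker(A − (5)·I) = n − 2 = 2

Summary:
  λ = 5: algebraic multiplicity = 4, geometric multiplicity = 2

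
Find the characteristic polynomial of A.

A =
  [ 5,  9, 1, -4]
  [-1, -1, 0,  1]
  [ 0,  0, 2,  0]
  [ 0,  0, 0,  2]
x^4 - 8*x^3 + 24*x^2 - 32*x + 16

Expanding det(x·I − A) (e.g. by cofactor expansion or by noting that A is similar to its Jordan form J, which has the same characteristic polynomial as A) gives
  χ_A(x) = x^4 - 8*x^3 + 24*x^2 - 32*x + 16
which factors as (x - 2)^4. The eigenvalues (with algebraic multiplicities) are λ = 2 with multiplicity 4.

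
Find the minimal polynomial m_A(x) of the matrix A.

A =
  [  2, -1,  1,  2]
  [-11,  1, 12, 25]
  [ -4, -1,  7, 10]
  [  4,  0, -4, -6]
x^4 - 4*x^3 + 16*x - 16

The characteristic polynomial is χ_A(x) = (x - 2)^3*(x + 2), so the eigenvalues are known. The minimal polynomial is
  m_A(x) = Π_λ (x − λ)^{k_λ}
where k_λ is the size of the *largest* Jordan block for λ (equivalently, the smallest k with (A − λI)^k v = 0 for every generalised eigenvector v of λ).

  λ = -2: largest Jordan block has size 1, contributing (x + 2)
  λ = 2: largest Jordan block has size 3, contributing (x − 2)^3

So m_A(x) = (x - 2)^3*(x + 2) = x^4 - 4*x^3 + 16*x - 16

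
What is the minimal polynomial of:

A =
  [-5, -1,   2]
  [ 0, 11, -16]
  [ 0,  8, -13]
x^3 + 7*x^2 - 5*x - 75

The characteristic polynomial is χ_A(x) = (x - 3)*(x + 5)^2, so the eigenvalues are known. The minimal polynomial is
  m_A(x) = Π_λ (x − λ)^{k_λ}
where k_λ is the size of the *largest* Jordan block for λ (equivalently, the smallest k with (A − λI)^k v = 0 for every generalised eigenvector v of λ).

  λ = -5: largest Jordan block has size 2, contributing (x + 5)^2
  λ = 3: largest Jordan block has size 1, contributing (x − 3)

So m_A(x) = (x - 3)*(x + 5)^2 = x^3 + 7*x^2 - 5*x - 75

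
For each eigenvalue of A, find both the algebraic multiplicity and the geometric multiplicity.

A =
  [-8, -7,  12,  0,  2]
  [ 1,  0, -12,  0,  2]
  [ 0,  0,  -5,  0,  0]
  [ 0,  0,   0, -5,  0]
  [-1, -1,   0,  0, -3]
λ = -5: alg = 4, geom = 3; λ = -1: alg = 1, geom = 1

Step 1 — factor the characteristic polynomial to read off the algebraic multiplicities:
  χ_A(x) = (x + 1)*(x + 5)^4

Step 2 — compute geometric multiplicities via the rank-nullity identity g(λ) = n − rank(A − λI):
  rank(A − (-5)·I) = 2, so dim ker(A − (-5)·I) = n − 2 = 3
  rank(A − (-1)·I) = 4, so dim ker(A − (-1)·I) = n − 4 = 1

Summary:
  λ = -5: algebraic multiplicity = 4, geometric multiplicity = 3
  λ = -1: algebraic multiplicity = 1, geometric multiplicity = 1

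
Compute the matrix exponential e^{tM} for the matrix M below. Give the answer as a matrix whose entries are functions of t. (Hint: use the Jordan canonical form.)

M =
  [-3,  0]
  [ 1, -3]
e^{tM} =
  [exp(-3*t), 0]
  [t*exp(-3*t), exp(-3*t)]

Strategy: write M = P · J · P⁻¹ where J is a Jordan canonical form, so e^{tM} = P · e^{tJ} · P⁻¹, and e^{tJ} can be computed block-by-block.

M has Jordan form
J =
  [-3,  1]
  [ 0, -3]
(up to reordering of blocks).

Per-block formulas:
  For a 2×2 Jordan block J_2(-3): exp(t · J_2(-3)) = e^(-3t)·(I + t·N), where N is the 2×2 nilpotent shift.

After assembling e^{tJ} and conjugating by P, we get:

e^{tM} =
  [exp(-3*t), 0]
  [t*exp(-3*t), exp(-3*t)]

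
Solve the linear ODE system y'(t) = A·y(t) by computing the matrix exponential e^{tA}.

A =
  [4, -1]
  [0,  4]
e^{tA} =
  [exp(4*t), -t*exp(4*t)]
  [0, exp(4*t)]

Strategy: write A = P · J · P⁻¹ where J is a Jordan canonical form, so e^{tA} = P · e^{tJ} · P⁻¹, and e^{tJ} can be computed block-by-block.

A has Jordan form
J =
  [4, 1]
  [0, 4]
(up to reordering of blocks).

Per-block formulas:
  For a 2×2 Jordan block J_2(4): exp(t · J_2(4)) = e^(4t)·(I + t·N), where N is the 2×2 nilpotent shift.

After assembling e^{tJ} and conjugating by P, we get:

e^{tA} =
  [exp(4*t), -t*exp(4*t)]
  [0, exp(4*t)]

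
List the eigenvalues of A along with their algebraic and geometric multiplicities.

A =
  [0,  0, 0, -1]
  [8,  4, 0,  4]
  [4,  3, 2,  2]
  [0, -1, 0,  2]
λ = 2: alg = 4, geom = 2

Step 1 — factor the characteristic polynomial to read off the algebraic multiplicities:
  χ_A(x) = (x - 2)^4

Step 2 — compute geometric multiplicities via the rank-nullity identity g(λ) = n − rank(A − λI):
  rank(A − (2)·I) = 2, so dim ker(A − (2)·I) = n − 2 = 2

Summary:
  λ = 2: algebraic multiplicity = 4, geometric multiplicity = 2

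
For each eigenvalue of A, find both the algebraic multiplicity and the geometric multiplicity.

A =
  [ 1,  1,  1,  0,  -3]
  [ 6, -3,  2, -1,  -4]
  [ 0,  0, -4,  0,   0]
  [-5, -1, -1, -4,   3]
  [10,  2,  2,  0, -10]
λ = -4: alg = 5, geom = 3

Step 1 — factor the characteristic polynomial to read off the algebraic multiplicities:
  χ_A(x) = (x + 4)^5

Step 2 — compute geometric multiplicities via the rank-nullity identity g(λ) = n − rank(A − λI):
  rank(A − (-4)·I) = 2, so dim ker(A − (-4)·I) = n − 2 = 3

Summary:
  λ = -4: algebraic multiplicity = 5, geometric multiplicity = 3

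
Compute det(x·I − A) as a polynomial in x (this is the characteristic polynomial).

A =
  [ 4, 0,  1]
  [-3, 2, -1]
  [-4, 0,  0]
x^3 - 6*x^2 + 12*x - 8

Expanding det(x·I − A) (e.g. by cofactor expansion or by noting that A is similar to its Jordan form J, which has the same characteristic polynomial as A) gives
  χ_A(x) = x^3 - 6*x^2 + 12*x - 8
which factors as (x - 2)^3. The eigenvalues (with algebraic multiplicities) are λ = 2 with multiplicity 3.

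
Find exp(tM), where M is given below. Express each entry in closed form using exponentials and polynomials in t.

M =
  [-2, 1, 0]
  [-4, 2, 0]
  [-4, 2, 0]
e^{tM} =
  [1 - 2*t, t, 0]
  [-4*t, 2*t + 1, 0]
  [-4*t, 2*t, 1]

Strategy: write M = P · J · P⁻¹ where J is a Jordan canonical form, so e^{tM} = P · e^{tJ} · P⁻¹, and e^{tJ} can be computed block-by-block.

M has Jordan form
J =
  [0, 1, 0]
  [0, 0, 0]
  [0, 0, 0]
(up to reordering of blocks).

Per-block formulas:
  For a 1×1 block at λ = 0: exp(t · [0]) = [e^(0t)].
  For a 2×2 Jordan block J_2(0): exp(t · J_2(0)) = e^(0t)·(I + t·N), where N is the 2×2 nilpotent shift.

After assembling e^{tJ} and conjugating by P, we get:

e^{tM} =
  [1 - 2*t, t, 0]
  [-4*t, 2*t + 1, 0]
  [-4*t, 2*t, 1]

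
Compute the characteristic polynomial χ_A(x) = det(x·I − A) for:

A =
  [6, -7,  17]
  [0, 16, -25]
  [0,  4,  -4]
x^3 - 18*x^2 + 108*x - 216

Expanding det(x·I − A) (e.g. by cofactor expansion or by noting that A is similar to its Jordan form J, which has the same characteristic polynomial as A) gives
  χ_A(x) = x^3 - 18*x^2 + 108*x - 216
which factors as (x - 6)^3. The eigenvalues (with algebraic multiplicities) are λ = 6 with multiplicity 3.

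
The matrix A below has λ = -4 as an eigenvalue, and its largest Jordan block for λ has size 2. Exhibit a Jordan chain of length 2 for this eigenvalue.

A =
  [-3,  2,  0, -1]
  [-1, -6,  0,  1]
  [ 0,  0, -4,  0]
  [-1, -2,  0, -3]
A Jordan chain for λ = -4 of length 2:
v_1 = (1, -1, 0, -1)ᵀ
v_2 = (1, 0, 0, 0)ᵀ

Let N = A − (-4)·I. We want v_2 with N^2 v_2 = 0 but N^1 v_2 ≠ 0; then v_{j-1} := N · v_j for j = 2, …, 2.

Pick v_2 = (1, 0, 0, 0)ᵀ.
Then v_1 = N · v_2 = (1, -1, 0, -1)ᵀ.

Sanity check: (A − (-4)·I) v_1 = (0, 0, 0, 0)ᵀ = 0. ✓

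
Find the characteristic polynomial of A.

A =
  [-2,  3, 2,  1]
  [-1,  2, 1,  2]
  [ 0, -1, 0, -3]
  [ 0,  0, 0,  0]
x^4

Expanding det(x·I − A) (e.g. by cofactor expansion or by noting that A is similar to its Jordan form J, which has the same characteristic polynomial as A) gives
  χ_A(x) = x^4
which factors as x^4. The eigenvalues (with algebraic multiplicities) are λ = 0 with multiplicity 4.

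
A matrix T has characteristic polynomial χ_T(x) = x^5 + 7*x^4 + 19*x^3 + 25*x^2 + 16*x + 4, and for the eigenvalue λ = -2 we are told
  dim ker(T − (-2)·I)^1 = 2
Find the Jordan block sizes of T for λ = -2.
Block sizes for λ = -2: [1, 1]

From the dimensions of kernels of powers, the number of Jordan blocks of size at least j is d_j − d_{j−1} where d_j = dim ker(N^j) (with d_0 = 0). Computing the differences gives [2].
The number of blocks of size exactly k is (#blocks of size ≥ k) − (#blocks of size ≥ k + 1), so the partition is: 2 block(s) of size 1.
In nonincreasing order the block sizes are [1, 1].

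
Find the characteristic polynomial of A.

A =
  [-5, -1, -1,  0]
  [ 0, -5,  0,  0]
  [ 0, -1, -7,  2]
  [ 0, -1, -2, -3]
x^4 + 20*x^3 + 150*x^2 + 500*x + 625

Expanding det(x·I − A) (e.g. by cofactor expansion or by noting that A is similar to its Jordan form J, which has the same characteristic polynomial as A) gives
  χ_A(x) = x^4 + 20*x^3 + 150*x^2 + 500*x + 625
which factors as (x + 5)^4. The eigenvalues (with algebraic multiplicities) are λ = -5 with multiplicity 4.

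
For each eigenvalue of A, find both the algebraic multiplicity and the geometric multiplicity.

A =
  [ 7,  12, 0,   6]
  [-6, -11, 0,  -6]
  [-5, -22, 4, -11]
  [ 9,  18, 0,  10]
λ = 1: alg = 2, geom = 2; λ = 4: alg = 2, geom = 1

Step 1 — factor the characteristic polynomial to read off the algebraic multiplicities:
  χ_A(x) = (x - 4)^2*(x - 1)^2

Step 2 — compute geometric multiplicities via the rank-nullity identity g(λ) = n − rank(A − λI):
  rank(A − (1)·I) = 2, so dim ker(A − (1)·I) = n − 2 = 2
  rank(A − (4)·I) = 3, so dim ker(A − (4)·I) = n − 3 = 1

Summary:
  λ = 1: algebraic multiplicity = 2, geometric multiplicity = 2
  λ = 4: algebraic multiplicity = 2, geometric multiplicity = 1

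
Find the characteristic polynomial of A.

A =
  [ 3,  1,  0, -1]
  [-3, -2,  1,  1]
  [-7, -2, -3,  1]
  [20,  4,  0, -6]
x^4 + 8*x^3 + 24*x^2 + 32*x + 16

Expanding det(x·I − A) (e.g. by cofactor expansion or by noting that A is similar to its Jordan form J, which has the same characteristic polynomial as A) gives
  χ_A(x) = x^4 + 8*x^3 + 24*x^2 + 32*x + 16
which factors as (x + 2)^4. The eigenvalues (with algebraic multiplicities) are λ = -2 with multiplicity 4.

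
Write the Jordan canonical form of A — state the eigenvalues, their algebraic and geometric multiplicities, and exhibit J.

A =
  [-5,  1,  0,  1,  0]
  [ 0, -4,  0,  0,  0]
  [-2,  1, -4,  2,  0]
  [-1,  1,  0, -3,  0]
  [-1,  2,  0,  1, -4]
J_2(-4) ⊕ J_2(-4) ⊕ J_1(-4)

The characteristic polynomial is
  det(x·I − A) = x^5 + 20*x^4 + 160*x^3 + 640*x^2 + 1280*x + 1024 = (x + 4)^5

Eigenvalues and multiplicities (the geometric multiplicity of λ is n − rank(A − λI), which equals the number of Jordan blocks for λ):
  λ = -4: algebraic multiplicity = 5, geometric multiplicity = 3

Determining the block sizes for each eigenvalue:
  λ = -4: with am = 5 and gm = 3, the partition is not yet determined (e.g. several partitions of 5 into 3 parts exist). Let N = A − (-4)·I. Computing rank(N^1) = 2, rank(N^2) = 0; the number of blocks of size ≥ j is rank(N^{j−1}) − rank(N^j), giving [3, 2]. So we have 2 block(s) of size 2, 1 block(s) of size 1 → block sizes [2, 2, 1]

Assembling the blocks gives a Jordan form
J =
  [-4,  1,  0,  0,  0]
  [ 0, -4,  0,  0,  0]
  [ 0,  0, -4,  1,  0]
  [ 0,  0,  0, -4,  0]
  [ 0,  0,  0,  0, -4]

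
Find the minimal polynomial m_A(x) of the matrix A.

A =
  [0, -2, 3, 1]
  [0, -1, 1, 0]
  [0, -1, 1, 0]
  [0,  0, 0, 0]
x^3

The characteristic polynomial is χ_A(x) = x^4, so the eigenvalues are known. The minimal polynomial is
  m_A(x) = Π_λ (x − λ)^{k_λ}
where k_λ is the size of the *largest* Jordan block for λ (equivalently, the smallest k with (A − λI)^k v = 0 for every generalised eigenvector v of λ).

  λ = 0: largest Jordan block has size 3, contributing (x − 0)^3

So m_A(x) = x^3 = x^3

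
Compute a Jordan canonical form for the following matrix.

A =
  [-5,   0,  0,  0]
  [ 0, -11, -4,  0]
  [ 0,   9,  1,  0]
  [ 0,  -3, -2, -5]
J_2(-5) ⊕ J_1(-5) ⊕ J_1(-5)

The characteristic polynomial is
  det(x·I − A) = x^4 + 20*x^3 + 150*x^2 + 500*x + 625 = (x + 5)^4

Eigenvalues and multiplicities (the geometric multiplicity of λ is n − rank(A − λI), which equals the number of Jordan blocks for λ):
  λ = -5: algebraic multiplicity = 4, geometric multiplicity = 3

Determining the block sizes for each eigenvalue:
  λ = -5: 3 blocks summing to 4 forces exactly one block of size 2 and the rest size 1 → block sizes [2, 1, 1]

Assembling the blocks gives a Jordan form
J =
  [-5,  1,  0,  0]
  [ 0, -5,  0,  0]
  [ 0,  0, -5,  0]
  [ 0,  0,  0, -5]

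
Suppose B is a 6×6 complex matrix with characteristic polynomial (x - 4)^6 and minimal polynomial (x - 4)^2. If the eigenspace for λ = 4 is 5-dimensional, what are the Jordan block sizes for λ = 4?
Block sizes for λ = 4: [2, 1, 1, 1, 1]

Step 1 — from the characteristic polynomial, algebraic multiplicity of λ = 4 is 6. From dim ker(B − (4)·I) = 5, there are exactly 5 Jordan blocks for λ = 4.
Step 2 — from the minimal polynomial, the factor (x − 4)^2 tells us the largest block for λ = 4 has size 2.
Step 3 — with total size 6, 5 blocks, and largest block 2, the block sizes (in nonincreasing order) are [2, 1, 1, 1, 1].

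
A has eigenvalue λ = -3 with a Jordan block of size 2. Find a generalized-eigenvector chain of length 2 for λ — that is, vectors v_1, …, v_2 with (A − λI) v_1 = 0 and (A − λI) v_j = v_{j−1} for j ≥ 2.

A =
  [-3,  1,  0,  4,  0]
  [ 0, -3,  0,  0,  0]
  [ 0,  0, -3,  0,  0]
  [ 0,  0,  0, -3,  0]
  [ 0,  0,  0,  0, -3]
A Jordan chain for λ = -3 of length 2:
v_1 = (1, 0, 0, 0, 0)ᵀ
v_2 = (0, 1, 0, 0, 0)ᵀ

Let N = A − (-3)·I. We want v_2 with N^2 v_2 = 0 but N^1 v_2 ≠ 0; then v_{j-1} := N · v_j for j = 2, …, 2.

Pick v_2 = (0, 1, 0, 0, 0)ᵀ.
Then v_1 = N · v_2 = (1, 0, 0, 0, 0)ᵀ.

Sanity check: (A − (-3)·I) v_1 = (0, 0, 0, 0, 0)ᵀ = 0. ✓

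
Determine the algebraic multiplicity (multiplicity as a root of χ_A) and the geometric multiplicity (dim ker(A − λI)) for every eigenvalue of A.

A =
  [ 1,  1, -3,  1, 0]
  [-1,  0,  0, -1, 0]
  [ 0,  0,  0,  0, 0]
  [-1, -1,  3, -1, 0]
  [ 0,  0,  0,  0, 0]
λ = 0: alg = 5, geom = 3

Step 1 — factor the characteristic polynomial to read off the algebraic multiplicities:
  χ_A(x) = x^5

Step 2 — compute geometric multiplicities via the rank-nullity identity g(λ) = n − rank(A − λI):
  rank(A − (0)·I) = 2, so dim ker(A − (0)·I) = n − 2 = 3

Summary:
  λ = 0: algebraic multiplicity = 5, geometric multiplicity = 3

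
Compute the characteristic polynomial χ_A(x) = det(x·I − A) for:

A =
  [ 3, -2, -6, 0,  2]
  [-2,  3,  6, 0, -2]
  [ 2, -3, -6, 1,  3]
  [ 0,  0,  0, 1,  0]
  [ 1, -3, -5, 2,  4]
x^5 - 5*x^4 + 10*x^3 - 10*x^2 + 5*x - 1

Expanding det(x·I − A) (e.g. by cofactor expansion or by noting that A is similar to its Jordan form J, which has the same characteristic polynomial as A) gives
  χ_A(x) = x^5 - 5*x^4 + 10*x^3 - 10*x^2 + 5*x - 1
which factors as (x - 1)^5. The eigenvalues (with algebraic multiplicities) are λ = 1 with multiplicity 5.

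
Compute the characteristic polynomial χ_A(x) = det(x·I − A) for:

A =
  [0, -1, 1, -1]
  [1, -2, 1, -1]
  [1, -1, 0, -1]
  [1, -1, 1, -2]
x^4 + 4*x^3 + 6*x^2 + 4*x + 1

Expanding det(x·I − A) (e.g. by cofactor expansion or by noting that A is similar to its Jordan form J, which has the same characteristic polynomial as A) gives
  χ_A(x) = x^4 + 4*x^3 + 6*x^2 + 4*x + 1
which factors as (x + 1)^4. The eigenvalues (with algebraic multiplicities) are λ = -1 with multiplicity 4.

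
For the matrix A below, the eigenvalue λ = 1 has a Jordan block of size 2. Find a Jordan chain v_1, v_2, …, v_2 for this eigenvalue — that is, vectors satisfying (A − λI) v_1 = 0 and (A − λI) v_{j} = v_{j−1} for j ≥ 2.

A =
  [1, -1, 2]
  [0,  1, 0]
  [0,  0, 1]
A Jordan chain for λ = 1 of length 2:
v_1 = (-1, 0, 0)ᵀ
v_2 = (0, 1, 0)ᵀ

Let N = A − (1)·I. We want v_2 with N^2 v_2 = 0 but N^1 v_2 ≠ 0; then v_{j-1} := N · v_j for j = 2, …, 2.

Pick v_2 = (0, 1, 0)ᵀ.
Then v_1 = N · v_2 = (-1, 0, 0)ᵀ.

Sanity check: (A − (1)·I) v_1 = (0, 0, 0)ᵀ = 0. ✓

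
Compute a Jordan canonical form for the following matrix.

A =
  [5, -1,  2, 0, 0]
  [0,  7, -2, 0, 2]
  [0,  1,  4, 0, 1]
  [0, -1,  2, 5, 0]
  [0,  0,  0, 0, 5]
J_2(5) ⊕ J_1(5) ⊕ J_1(5) ⊕ J_1(6)

The characteristic polynomial is
  det(x·I − A) = x^5 - 26*x^4 + 270*x^3 - 1400*x^2 + 3625*x - 3750 = (x - 6)*(x - 5)^4

Eigenvalues and multiplicities (the geometric multiplicity of λ is n − rank(A − λI), which equals the number of Jordan blocks for λ):
  λ = 5: algebraic multiplicity = 4, geometric multiplicity = 3
  λ = 6: algebraic multiplicity = 1, geometric multiplicity = 1

Determining the block sizes for each eigenvalue:
  λ = 5: 3 blocks summing to 4 forces exactly one block of size 2 and the rest size 1 → block sizes [2, 1, 1]
  λ = 6: one block (gm = 1), so the single block has size am = 1 → block sizes [1]

Assembling the blocks gives a Jordan form
J =
  [5, 1, 0, 0, 0]
  [0, 5, 0, 0, 0]
  [0, 0, 5, 0, 0]
  [0, 0, 0, 5, 0]
  [0, 0, 0, 0, 6]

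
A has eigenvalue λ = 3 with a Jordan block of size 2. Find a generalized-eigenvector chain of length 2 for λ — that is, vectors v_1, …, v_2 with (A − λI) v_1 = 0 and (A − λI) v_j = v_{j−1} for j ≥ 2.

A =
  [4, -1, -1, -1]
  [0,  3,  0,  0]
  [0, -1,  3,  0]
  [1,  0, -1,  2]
A Jordan chain for λ = 3 of length 2:
v_1 = (1, 0, 0, 1)ᵀ
v_2 = (1, 0, 0, 0)ᵀ

Let N = A − (3)·I. We want v_2 with N^2 v_2 = 0 but N^1 v_2 ≠ 0; then v_{j-1} := N · v_j for j = 2, …, 2.

Pick v_2 = (1, 0, 0, 0)ᵀ.
Then v_1 = N · v_2 = (1, 0, 0, 1)ᵀ.

Sanity check: (A − (3)·I) v_1 = (0, 0, 0, 0)ᵀ = 0. ✓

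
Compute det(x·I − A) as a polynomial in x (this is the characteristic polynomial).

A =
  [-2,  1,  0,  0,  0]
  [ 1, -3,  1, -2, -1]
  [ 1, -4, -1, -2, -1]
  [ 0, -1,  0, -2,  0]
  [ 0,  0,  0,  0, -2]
x^5 + 10*x^4 + 40*x^3 + 80*x^2 + 80*x + 32

Expanding det(x·I − A) (e.g. by cofactor expansion or by noting that A is similar to its Jordan form J, which has the same characteristic polynomial as A) gives
  χ_A(x) = x^5 + 10*x^4 + 40*x^3 + 80*x^2 + 80*x + 32
which factors as (x + 2)^5. The eigenvalues (with algebraic multiplicities) are λ = -2 with multiplicity 5.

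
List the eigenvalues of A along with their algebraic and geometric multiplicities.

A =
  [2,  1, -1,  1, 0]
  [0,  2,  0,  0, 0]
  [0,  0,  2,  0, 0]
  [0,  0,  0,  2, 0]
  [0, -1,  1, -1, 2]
λ = 2: alg = 5, geom = 4

Step 1 — factor the characteristic polynomial to read off the algebraic multiplicities:
  χ_A(x) = (x - 2)^5

Step 2 — compute geometric multiplicities via the rank-nullity identity g(λ) = n − rank(A − λI):
  rank(A − (2)·I) = 1, so dim ker(A − (2)·I) = n − 1 = 4

Summary:
  λ = 2: algebraic multiplicity = 5, geometric multiplicity = 4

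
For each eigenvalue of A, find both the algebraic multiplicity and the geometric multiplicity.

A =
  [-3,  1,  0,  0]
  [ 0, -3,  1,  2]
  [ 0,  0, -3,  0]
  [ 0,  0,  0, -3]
λ = -3: alg = 4, geom = 2

Step 1 — factor the characteristic polynomial to read off the algebraic multiplicities:
  χ_A(x) = (x + 3)^4

Step 2 — compute geometric multiplicities via the rank-nullity identity g(λ) = n − rank(A − λI):
  rank(A − (-3)·I) = 2, so dim ker(A − (-3)·I) = n − 2 = 2

Summary:
  λ = -3: algebraic multiplicity = 4, geometric multiplicity = 2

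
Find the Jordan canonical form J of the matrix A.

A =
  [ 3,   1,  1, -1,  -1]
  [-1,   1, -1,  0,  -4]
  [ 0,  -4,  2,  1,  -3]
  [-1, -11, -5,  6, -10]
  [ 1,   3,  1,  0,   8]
J_2(4) ⊕ J_2(4) ⊕ J_1(4)

The characteristic polynomial is
  det(x·I − A) = x^5 - 20*x^4 + 160*x^3 - 640*x^2 + 1280*x - 1024 = (x - 4)^5

Eigenvalues and multiplicities (the geometric multiplicity of λ is n − rank(A − λI), which equals the number of Jordan blocks for λ):
  λ = 4: algebraic multiplicity = 5, geometric multiplicity = 3

Determining the block sizes for each eigenvalue:
  λ = 4: with am = 5 and gm = 3, the partition is not yet determined (e.g. several partitions of 5 into 3 parts exist). Let N = A − (4)·I. Computing rank(N^1) = 2, rank(N^2) = 0; the number of blocks of size ≥ j is rank(N^{j−1}) − rank(N^j), giving [3, 2]. So we have 2 block(s) of size 2, 1 block(s) of size 1 → block sizes [2, 2, 1]

Assembling the blocks gives a Jordan form
J =
  [4, 1, 0, 0, 0]
  [0, 4, 0, 0, 0]
  [0, 0, 4, 1, 0]
  [0, 0, 0, 4, 0]
  [0, 0, 0, 0, 4]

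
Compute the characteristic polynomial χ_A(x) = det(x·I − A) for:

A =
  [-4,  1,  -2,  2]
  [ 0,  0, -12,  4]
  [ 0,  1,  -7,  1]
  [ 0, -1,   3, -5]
x^4 + 16*x^3 + 96*x^2 + 256*x + 256

Expanding det(x·I − A) (e.g. by cofactor expansion or by noting that A is similar to its Jordan form J, which has the same characteristic polynomial as A) gives
  χ_A(x) = x^4 + 16*x^3 + 96*x^2 + 256*x + 256
which factors as (x + 4)^4. The eigenvalues (with algebraic multiplicities) are λ = -4 with multiplicity 4.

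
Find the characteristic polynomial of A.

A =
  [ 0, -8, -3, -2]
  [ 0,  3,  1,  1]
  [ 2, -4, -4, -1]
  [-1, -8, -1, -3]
x^4 + 4*x^3 + 6*x^2 + 4*x + 1

Expanding det(x·I − A) (e.g. by cofactor expansion or by noting that A is similar to its Jordan form J, which has the same characteristic polynomial as A) gives
  χ_A(x) = x^4 + 4*x^3 + 6*x^2 + 4*x + 1
which factors as (x + 1)^4. The eigenvalues (with algebraic multiplicities) are λ = -1 with multiplicity 4.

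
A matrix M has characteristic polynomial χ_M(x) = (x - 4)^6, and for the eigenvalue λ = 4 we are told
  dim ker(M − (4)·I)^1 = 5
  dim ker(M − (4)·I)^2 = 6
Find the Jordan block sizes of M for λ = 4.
Block sizes for λ = 4: [2, 1, 1, 1, 1]

From the dimensions of kernels of powers, the number of Jordan blocks of size at least j is d_j − d_{j−1} where d_j = dim ker(N^j) (with d_0 = 0). Computing the differences gives [5, 1].
The number of blocks of size exactly k is (#blocks of size ≥ k) − (#blocks of size ≥ k + 1), so the partition is: 4 block(s) of size 1, 1 block(s) of size 2.
In nonincreasing order the block sizes are [2, 1, 1, 1, 1].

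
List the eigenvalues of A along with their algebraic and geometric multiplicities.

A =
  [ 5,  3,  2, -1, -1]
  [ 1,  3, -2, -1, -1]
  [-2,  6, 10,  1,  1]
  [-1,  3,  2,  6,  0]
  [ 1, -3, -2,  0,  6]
λ = 6: alg = 5, geom = 3

Step 1 — factor the characteristic polynomial to read off the algebraic multiplicities:
  χ_A(x) = (x - 6)^5

Step 2 — compute geometric multiplicities via the rank-nullity identity g(λ) = n − rank(A − λI):
  rank(A − (6)·I) = 2, so dim ker(A − (6)·I) = n − 2 = 3

Summary:
  λ = 6: algebraic multiplicity = 5, geometric multiplicity = 3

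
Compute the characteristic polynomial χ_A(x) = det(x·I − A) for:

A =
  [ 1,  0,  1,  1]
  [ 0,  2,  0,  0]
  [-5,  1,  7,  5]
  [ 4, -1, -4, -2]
x^4 - 8*x^3 + 24*x^2 - 32*x + 16

Expanding det(x·I − A) (e.g. by cofactor expansion or by noting that A is similar to its Jordan form J, which has the same characteristic polynomial as A) gives
  χ_A(x) = x^4 - 8*x^3 + 24*x^2 - 32*x + 16
which factors as (x - 2)^4. The eigenvalues (with algebraic multiplicities) are λ = 2 with multiplicity 4.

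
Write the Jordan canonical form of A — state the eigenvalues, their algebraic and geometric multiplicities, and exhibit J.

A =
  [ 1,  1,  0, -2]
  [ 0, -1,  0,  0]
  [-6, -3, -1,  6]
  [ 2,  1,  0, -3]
J_2(-1) ⊕ J_1(-1) ⊕ J_1(-1)

The characteristic polynomial is
  det(x·I − A) = x^4 + 4*x^3 + 6*x^2 + 4*x + 1 = (x + 1)^4

Eigenvalues and multiplicities (the geometric multiplicity of λ is n − rank(A − λI), which equals the number of Jordan blocks for λ):
  λ = -1: algebraic multiplicity = 4, geometric multiplicity = 3

Determining the block sizes for each eigenvalue:
  λ = -1: 3 blocks summing to 4 forces exactly one block of size 2 and the rest size 1 → block sizes [2, 1, 1]

Assembling the blocks gives a Jordan form
J =
  [-1,  1,  0,  0]
  [ 0, -1,  0,  0]
  [ 0,  0, -1,  0]
  [ 0,  0,  0, -1]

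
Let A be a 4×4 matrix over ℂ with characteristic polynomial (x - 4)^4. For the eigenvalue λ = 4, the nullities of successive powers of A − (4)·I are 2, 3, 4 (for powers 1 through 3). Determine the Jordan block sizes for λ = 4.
Block sizes for λ = 4: [3, 1]

From the dimensions of kernels of powers, the number of Jordan blocks of size at least j is d_j − d_{j−1} where d_j = dim ker(N^j) (with d_0 = 0). Computing the differences gives [2, 1, 1].
The number of blocks of size exactly k is (#blocks of size ≥ k) − (#blocks of size ≥ k + 1), so the partition is: 1 block(s) of size 1, 1 block(s) of size 3.
In nonincreasing order the block sizes are [3, 1].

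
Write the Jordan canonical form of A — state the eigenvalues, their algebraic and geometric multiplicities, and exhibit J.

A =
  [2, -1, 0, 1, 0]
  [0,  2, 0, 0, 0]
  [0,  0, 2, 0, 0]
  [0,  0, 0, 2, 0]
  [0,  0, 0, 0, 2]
J_2(2) ⊕ J_1(2) ⊕ J_1(2) ⊕ J_1(2)

The characteristic polynomial is
  det(x·I − A) = x^5 - 10*x^4 + 40*x^3 - 80*x^2 + 80*x - 32 = (x - 2)^5

Eigenvalues and multiplicities (the geometric multiplicity of λ is n − rank(A − λI), which equals the number of Jordan blocks for λ):
  λ = 2: algebraic multiplicity = 5, geometric multiplicity = 4

Determining the block sizes for each eigenvalue:
  λ = 2: 4 blocks summing to 5 forces exactly one block of size 2 and the rest size 1 → block sizes [2, 1, 1, 1]

Assembling the blocks gives a Jordan form
J =
  [2, 1, 0, 0, 0]
  [0, 2, 0, 0, 0]
  [0, 0, 2, 0, 0]
  [0, 0, 0, 2, 0]
  [0, 0, 0, 0, 2]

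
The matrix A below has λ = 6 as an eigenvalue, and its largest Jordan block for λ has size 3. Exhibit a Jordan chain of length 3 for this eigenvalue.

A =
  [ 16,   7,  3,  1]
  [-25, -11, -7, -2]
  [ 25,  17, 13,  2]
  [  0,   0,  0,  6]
A Jordan chain for λ = 6 of length 3:
v_1 = (2, -5, 5, 0)ᵀ
v_2 = (7, -17, 17, 0)ᵀ
v_3 = (0, 1, 0, 0)ᵀ

Let N = A − (6)·I. We want v_3 with N^3 v_3 = 0 but N^2 v_3 ≠ 0; then v_{j-1} := N · v_j for j = 3, …, 2.

Pick v_3 = (0, 1, 0, 0)ᵀ.
Then v_2 = N · v_3 = (7, -17, 17, 0)ᵀ.
Then v_1 = N · v_2 = (2, -5, 5, 0)ᵀ.

Sanity check: (A − (6)·I) v_1 = (0, 0, 0, 0)ᵀ = 0. ✓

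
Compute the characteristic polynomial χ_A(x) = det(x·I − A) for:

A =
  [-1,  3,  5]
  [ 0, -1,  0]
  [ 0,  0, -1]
x^3 + 3*x^2 + 3*x + 1

Expanding det(x·I − A) (e.g. by cofactor expansion or by noting that A is similar to its Jordan form J, which has the same characteristic polynomial as A) gives
  χ_A(x) = x^3 + 3*x^2 + 3*x + 1
which factors as (x + 1)^3. The eigenvalues (with algebraic multiplicities) are λ = -1 with multiplicity 3.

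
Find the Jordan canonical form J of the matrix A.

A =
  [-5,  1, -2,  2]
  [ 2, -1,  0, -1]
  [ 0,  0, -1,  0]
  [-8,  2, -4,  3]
J_3(-1) ⊕ J_1(-1)

The characteristic polynomial is
  det(x·I − A) = x^4 + 4*x^3 + 6*x^2 + 4*x + 1 = (x + 1)^4

Eigenvalues and multiplicities (the geometric multiplicity of λ is n − rank(A − λI), which equals the number of Jordan blocks for λ):
  λ = -1: algebraic multiplicity = 4, geometric multiplicity = 2

Determining the block sizes for each eigenvalue:
  λ = -1: with am = 4 and gm = 2, the partition is not yet determined (e.g. several partitions of 4 into 2 parts exist). Let N = A − (-1)·I. Computing rank(N^1) = 2, rank(N^2) = 1, rank(N^3) = 0; the number of blocks of size ≥ j is rank(N^{j−1}) − rank(N^j), giving [2, 1, 1]. So we have 1 block(s) of size 3, 1 block(s) of size 1 → block sizes [3, 1]

Assembling the blocks gives a Jordan form
J =
  [-1,  1,  0,  0]
  [ 0, -1,  1,  0]
  [ 0,  0, -1,  0]
  [ 0,  0,  0, -1]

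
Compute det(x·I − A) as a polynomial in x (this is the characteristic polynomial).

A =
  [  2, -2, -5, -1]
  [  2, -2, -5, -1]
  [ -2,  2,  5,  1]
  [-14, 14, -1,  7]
x^4 - 12*x^3 + 36*x^2

Expanding det(x·I − A) (e.g. by cofactor expansion or by noting that A is similar to its Jordan form J, which has the same characteristic polynomial as A) gives
  χ_A(x) = x^4 - 12*x^3 + 36*x^2
which factors as x^2*(x - 6)^2. The eigenvalues (with algebraic multiplicities) are λ = 0 with multiplicity 2, λ = 6 with multiplicity 2.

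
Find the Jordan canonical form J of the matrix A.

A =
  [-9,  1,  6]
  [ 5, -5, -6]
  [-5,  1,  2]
J_2(-4) ⊕ J_1(-4)

The characteristic polynomial is
  det(x·I − A) = x^3 + 12*x^2 + 48*x + 64 = (x + 4)^3

Eigenvalues and multiplicities (the geometric multiplicity of λ is n − rank(A − λI), which equals the number of Jordan blocks for λ):
  λ = -4: algebraic multiplicity = 3, geometric multiplicity = 2

Determining the block sizes for each eigenvalue:
  λ = -4: 2 blocks summing to 3 forces exactly one block of size 2 and the rest size 1 → block sizes [2, 1]

Assembling the blocks gives a Jordan form
J =
  [-4,  1,  0]
  [ 0, -4,  0]
  [ 0,  0, -4]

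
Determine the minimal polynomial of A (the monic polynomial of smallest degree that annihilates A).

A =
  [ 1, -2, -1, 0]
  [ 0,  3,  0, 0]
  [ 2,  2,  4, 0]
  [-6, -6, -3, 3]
x^2 - 5*x + 6

The characteristic polynomial is χ_A(x) = (x - 3)^3*(x - 2), so the eigenvalues are known. The minimal polynomial is
  m_A(x) = Π_λ (x − λ)^{k_λ}
where k_λ is the size of the *largest* Jordan block for λ (equivalently, the smallest k with (A − λI)^k v = 0 for every generalised eigenvector v of λ).

  λ = 2: largest Jordan block has size 1, contributing (x − 2)
  λ = 3: largest Jordan block has size 1, contributing (x − 3)

So m_A(x) = (x - 3)*(x - 2) = x^2 - 5*x + 6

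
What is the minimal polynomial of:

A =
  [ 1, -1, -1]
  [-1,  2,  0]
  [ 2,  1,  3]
x^3 - 6*x^2 + 12*x - 8

The characteristic polynomial is χ_A(x) = (x - 2)^3, so the eigenvalues are known. The minimal polynomial is
  m_A(x) = Π_λ (x − λ)^{k_λ}
where k_λ is the size of the *largest* Jordan block for λ (equivalently, the smallest k with (A − λI)^k v = 0 for every generalised eigenvector v of λ).

  λ = 2: largest Jordan block has size 3, contributing (x − 2)^3

So m_A(x) = (x - 2)^3 = x^3 - 6*x^2 + 12*x - 8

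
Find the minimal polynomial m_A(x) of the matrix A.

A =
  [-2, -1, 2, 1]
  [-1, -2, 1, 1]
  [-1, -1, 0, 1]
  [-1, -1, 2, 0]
x^3 + 3*x^2 + 3*x + 1

The characteristic polynomial is χ_A(x) = (x + 1)^4, so the eigenvalues are known. The minimal polynomial is
  m_A(x) = Π_λ (x − λ)^{k_λ}
where k_λ is the size of the *largest* Jordan block for λ (equivalently, the smallest k with (A − λI)^k v = 0 for every generalised eigenvector v of λ).

  λ = -1: largest Jordan block has size 3, contributing (x + 1)^3

So m_A(x) = (x + 1)^3 = x^3 + 3*x^2 + 3*x + 1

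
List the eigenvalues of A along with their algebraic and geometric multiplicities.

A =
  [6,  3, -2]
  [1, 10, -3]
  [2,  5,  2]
λ = 6: alg = 3, geom = 1

Step 1 — factor the characteristic polynomial to read off the algebraic multiplicities:
  χ_A(x) = (x - 6)^3

Step 2 — compute geometric multiplicities via the rank-nullity identity g(λ) = n − rank(A − λI):
  rank(A − (6)·I) = 2, so dim ker(A − (6)·I) = n − 2 = 1

Summary:
  λ = 6: algebraic multiplicity = 3, geometric multiplicity = 1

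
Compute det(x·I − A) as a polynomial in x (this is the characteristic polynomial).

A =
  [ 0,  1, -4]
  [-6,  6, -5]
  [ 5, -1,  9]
x^3 - 15*x^2 + 75*x - 125

Expanding det(x·I − A) (e.g. by cofactor expansion or by noting that A is similar to its Jordan form J, which has the same characteristic polynomial as A) gives
  χ_A(x) = x^3 - 15*x^2 + 75*x - 125
which factors as (x - 5)^3. The eigenvalues (with algebraic multiplicities) are λ = 5 with multiplicity 3.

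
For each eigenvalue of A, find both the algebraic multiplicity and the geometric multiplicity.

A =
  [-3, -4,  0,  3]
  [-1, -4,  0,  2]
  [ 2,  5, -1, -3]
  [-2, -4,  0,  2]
λ = -2: alg = 2, geom = 1; λ = -1: alg = 2, geom = 1

Step 1 — factor the characteristic polynomial to read off the algebraic multiplicities:
  χ_A(x) = (x + 1)^2*(x + 2)^2

Step 2 — compute geometric multiplicities via the rank-nullity identity g(λ) = n − rank(A − λI):
  rank(A − (-2)·I) = 3, so dim ker(A − (-2)·I) = n − 3 = 1
  rank(A − (-1)·I) = 3, so dim ker(A − (-1)·I) = n − 3 = 1

Summary:
  λ = -2: algebraic multiplicity = 2, geometric multiplicity = 1
  λ = -1: algebraic multiplicity = 2, geometric multiplicity = 1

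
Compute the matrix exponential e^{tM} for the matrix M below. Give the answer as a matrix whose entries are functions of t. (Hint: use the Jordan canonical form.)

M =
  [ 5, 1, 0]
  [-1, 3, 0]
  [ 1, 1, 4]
e^{tM} =
  [t*exp(4*t) + exp(4*t), t*exp(4*t), 0]
  [-t*exp(4*t), -t*exp(4*t) + exp(4*t), 0]
  [t*exp(4*t), t*exp(4*t), exp(4*t)]

Strategy: write M = P · J · P⁻¹ where J is a Jordan canonical form, so e^{tM} = P · e^{tJ} · P⁻¹, and e^{tJ} can be computed block-by-block.

M has Jordan form
J =
  [4, 1, 0]
  [0, 4, 0]
  [0, 0, 4]
(up to reordering of blocks).

Per-block formulas:
  For a 2×2 Jordan block J_2(4): exp(t · J_2(4)) = e^(4t)·(I + t·N), where N is the 2×2 nilpotent shift.
  For a 1×1 block at λ = 4: exp(t · [4]) = [e^(4t)].

After assembling e^{tJ} and conjugating by P, we get:

e^{tM} =
  [t*exp(4*t) + exp(4*t), t*exp(4*t), 0]
  [-t*exp(4*t), -t*exp(4*t) + exp(4*t), 0]
  [t*exp(4*t), t*exp(4*t), exp(4*t)]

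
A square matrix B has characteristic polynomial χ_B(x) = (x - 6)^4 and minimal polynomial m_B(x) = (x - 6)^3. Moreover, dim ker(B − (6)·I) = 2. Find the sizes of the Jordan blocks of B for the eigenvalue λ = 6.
Block sizes for λ = 6: [3, 1]

Step 1 — from the characteristic polynomial, algebraic multiplicity of λ = 6 is 4. From dim ker(B − (6)·I) = 2, there are exactly 2 Jordan blocks for λ = 6.
Step 2 — from the minimal polynomial, the factor (x − 6)^3 tells us the largest block for λ = 6 has size 3.
Step 3 — with total size 4, 2 blocks, and largest block 3, the block sizes (in nonincreasing order) are [3, 1].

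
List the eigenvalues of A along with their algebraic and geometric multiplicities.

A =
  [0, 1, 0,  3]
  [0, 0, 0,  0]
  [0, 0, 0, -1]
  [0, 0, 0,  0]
λ = 0: alg = 4, geom = 2

Step 1 — factor the characteristic polynomial to read off the algebraic multiplicities:
  χ_A(x) = x^4

Step 2 — compute geometric multiplicities via the rank-nullity identity g(λ) = n − rank(A − λI):
  rank(A − (0)·I) = 2, so dim ker(A − (0)·I) = n − 2 = 2

Summary:
  λ = 0: algebraic multiplicity = 4, geometric multiplicity = 2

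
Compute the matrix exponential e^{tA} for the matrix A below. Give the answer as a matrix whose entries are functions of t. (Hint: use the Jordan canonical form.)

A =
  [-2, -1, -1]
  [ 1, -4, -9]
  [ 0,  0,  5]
e^{tA} =
  [t*exp(-3*t) + exp(-3*t), -t*exp(-3*t), -t*exp(-3*t)]
  [t*exp(-3*t), -t*exp(-3*t) + exp(-3*t), -t*exp(-3*t) - exp(5*t) + exp(-3*t)]
  [0, 0, exp(5*t)]

Strategy: write A = P · J · P⁻¹ where J is a Jordan canonical form, so e^{tA} = P · e^{tJ} · P⁻¹, and e^{tJ} can be computed block-by-block.

A has Jordan form
J =
  [-3,  1, 0]
  [ 0, -3, 0]
  [ 0,  0, 5]
(up to reordering of blocks).

Per-block formulas:
  For a 1×1 block at λ = 5: exp(t · [5]) = [e^(5t)].
  For a 2×2 Jordan block J_2(-3): exp(t · J_2(-3)) = e^(-3t)·(I + t·N), where N is the 2×2 nilpotent shift.

After assembling e^{tJ} and conjugating by P, we get:

e^{tA} =
  [t*exp(-3*t) + exp(-3*t), -t*exp(-3*t), -t*exp(-3*t)]
  [t*exp(-3*t), -t*exp(-3*t) + exp(-3*t), -t*exp(-3*t) - exp(5*t) + exp(-3*t)]
  [0, 0, exp(5*t)]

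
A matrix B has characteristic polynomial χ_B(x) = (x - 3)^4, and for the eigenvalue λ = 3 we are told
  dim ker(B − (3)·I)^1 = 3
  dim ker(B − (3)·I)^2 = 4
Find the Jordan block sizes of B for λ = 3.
Block sizes for λ = 3: [2, 1, 1]

From the dimensions of kernels of powers, the number of Jordan blocks of size at least j is d_j − d_{j−1} where d_j = dim ker(N^j) (with d_0 = 0). Computing the differences gives [3, 1].
The number of blocks of size exactly k is (#blocks of size ≥ k) − (#blocks of size ≥ k + 1), so the partition is: 2 block(s) of size 1, 1 block(s) of size 2.
In nonincreasing order the block sizes are [2, 1, 1].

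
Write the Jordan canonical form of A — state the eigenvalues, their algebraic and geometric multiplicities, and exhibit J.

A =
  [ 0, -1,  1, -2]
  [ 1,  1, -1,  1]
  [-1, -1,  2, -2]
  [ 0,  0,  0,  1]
J_3(1) ⊕ J_1(1)

The characteristic polynomial is
  det(x·I − A) = x^4 - 4*x^3 + 6*x^2 - 4*x + 1 = (x - 1)^4

Eigenvalues and multiplicities (the geometric multiplicity of λ is n − rank(A − λI), which equals the number of Jordan blocks for λ):
  λ = 1: algebraic multiplicity = 4, geometric multiplicity = 2

Determining the block sizes for each eigenvalue:
  λ = 1: with am = 4 and gm = 2, the partition is not yet determined (e.g. several partitions of 4 into 2 parts exist). Let N = A − (1)·I. Computing rank(N^1) = 2, rank(N^2) = 1, rank(N^3) = 0; the number of blocks of size ≥ j is rank(N^{j−1}) − rank(N^j), giving [2, 1, 1]. So we have 1 block(s) of size 3, 1 block(s) of size 1 → block sizes [3, 1]

Assembling the blocks gives a Jordan form
J =
  [1, 1, 0, 0]
  [0, 1, 1, 0]
  [0, 0, 1, 0]
  [0, 0, 0, 1]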